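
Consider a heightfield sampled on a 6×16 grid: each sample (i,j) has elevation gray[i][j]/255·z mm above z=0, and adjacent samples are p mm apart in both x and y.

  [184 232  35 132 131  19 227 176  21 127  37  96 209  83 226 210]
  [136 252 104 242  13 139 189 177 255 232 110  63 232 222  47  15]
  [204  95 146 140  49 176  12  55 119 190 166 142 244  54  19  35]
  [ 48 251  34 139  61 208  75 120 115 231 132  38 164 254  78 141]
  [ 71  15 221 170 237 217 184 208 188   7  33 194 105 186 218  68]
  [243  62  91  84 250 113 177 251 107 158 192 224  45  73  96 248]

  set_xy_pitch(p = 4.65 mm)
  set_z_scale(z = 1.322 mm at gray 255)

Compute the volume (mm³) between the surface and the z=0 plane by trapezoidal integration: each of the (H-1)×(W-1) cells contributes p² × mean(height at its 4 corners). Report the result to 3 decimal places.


1164.052

height_mm = gray/255 × 1.322; cell vol = 4.65² × mean(4 corners)
unit = 4.65² × 1.322 / (4×255) = 0.0280245 mm³ per gray-sum
row 0: Σ corner-gray over 15 cells = 8601  → 241.0383
row 1: Σ corner-gray over 15 cells = 8158  → 228.6235
row 2: Σ corner-gray over 15 cells = 7442  → 208.5580
row 3: Σ corner-gray over 15 cells = 8494  → 238.0397
row 4: Σ corner-gray over 15 cells = 8842  → 247.7922
Σ rows: total corner-gray = 41537  → 1164.0518 mm³


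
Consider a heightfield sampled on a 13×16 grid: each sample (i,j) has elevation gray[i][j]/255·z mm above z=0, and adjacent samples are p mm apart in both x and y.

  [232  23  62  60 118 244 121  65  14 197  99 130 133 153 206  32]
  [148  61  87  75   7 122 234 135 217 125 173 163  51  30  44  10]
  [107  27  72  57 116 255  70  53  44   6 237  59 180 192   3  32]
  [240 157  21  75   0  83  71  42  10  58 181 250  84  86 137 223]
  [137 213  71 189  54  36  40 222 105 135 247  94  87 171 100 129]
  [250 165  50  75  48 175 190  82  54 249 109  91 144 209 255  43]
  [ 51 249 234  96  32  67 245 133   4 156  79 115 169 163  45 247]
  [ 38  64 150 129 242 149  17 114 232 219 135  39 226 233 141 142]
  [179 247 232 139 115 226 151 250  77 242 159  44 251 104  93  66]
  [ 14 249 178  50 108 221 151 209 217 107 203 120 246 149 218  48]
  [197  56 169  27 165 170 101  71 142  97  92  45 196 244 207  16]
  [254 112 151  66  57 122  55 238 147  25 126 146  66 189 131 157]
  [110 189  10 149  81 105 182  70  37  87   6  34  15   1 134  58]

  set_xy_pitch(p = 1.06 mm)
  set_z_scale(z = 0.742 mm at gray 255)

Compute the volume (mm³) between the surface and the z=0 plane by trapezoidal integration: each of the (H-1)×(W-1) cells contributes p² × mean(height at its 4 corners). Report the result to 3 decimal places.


height_mm = gray/255 × 0.742; cell vol = 1.06² × mean(4 corners)
unit = 1.06² × 0.742 / (4×255) = 0.000817364 mm³ per gray-sum
row 0: Σ corner-gray over 15 cells = 6720  → 5.4927
row 1: Σ corner-gray over 15 cells = 6087  → 4.9753
row 2: Σ corner-gray over 15 cells = 5854  → 4.7848
row 3: Σ corner-gray over 15 cells = 6767  → 5.5311
row 4: Σ corner-gray over 15 cells = 7879  → 6.4400
row 5: Σ corner-gray over 15 cells = 7957  → 6.5038
row 6: Σ corner-gray over 15 cells = 8232  → 6.7285
row 7: Σ corner-gray over 15 cells = 9265  → 7.5729
row 8: Σ corner-gray over 15 cells = 9819  → 8.0257
row 9: Σ corner-gray over 15 cells = 8691  → 7.1037
row 10: Σ corner-gray over 15 cells = 7450  → 6.0894
row 11: Σ corner-gray over 15 cells = 6041  → 4.9377
Σ rows: total corner-gray = 90762  → 74.1856 mm³

74.186


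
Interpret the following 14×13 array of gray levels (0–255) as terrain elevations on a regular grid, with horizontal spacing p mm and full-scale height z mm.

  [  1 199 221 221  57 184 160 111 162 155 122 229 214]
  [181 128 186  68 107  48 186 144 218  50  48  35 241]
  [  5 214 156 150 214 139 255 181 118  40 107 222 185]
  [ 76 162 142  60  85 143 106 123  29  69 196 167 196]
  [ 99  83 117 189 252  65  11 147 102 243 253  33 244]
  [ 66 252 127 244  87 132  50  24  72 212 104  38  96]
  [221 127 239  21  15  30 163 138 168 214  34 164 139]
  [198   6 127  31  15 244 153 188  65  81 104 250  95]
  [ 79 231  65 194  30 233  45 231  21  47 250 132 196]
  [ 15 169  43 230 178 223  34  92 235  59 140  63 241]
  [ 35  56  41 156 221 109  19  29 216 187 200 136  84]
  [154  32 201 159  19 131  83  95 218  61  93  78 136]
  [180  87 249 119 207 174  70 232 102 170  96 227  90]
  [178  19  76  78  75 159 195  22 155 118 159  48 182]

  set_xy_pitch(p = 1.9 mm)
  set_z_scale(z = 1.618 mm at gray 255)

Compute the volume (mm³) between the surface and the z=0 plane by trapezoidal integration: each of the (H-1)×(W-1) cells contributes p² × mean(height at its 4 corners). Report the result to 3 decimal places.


height_mm = gray/255 × 1.618; cell vol = 1.9² × mean(4 corners)
unit = 1.9² × 1.618 / (4×255) = 0.00572645 mm³ per gray-sum
row 0: Σ corner-gray over 12 cells = 6715  → 38.4531
row 1: Σ corner-gray over 12 cells = 6640  → 38.0236
row 2: Σ corner-gray over 12 cells = 6618  → 37.8977
row 3: Σ corner-gray over 12 cells = 6169  → 35.3265
row 4: Σ corner-gray over 12 cells = 6179  → 35.3837
row 5: Σ corner-gray over 12 cells = 5832  → 33.3967
row 6: Σ corner-gray over 12 cells = 5807  → 33.2535
row 7: Σ corner-gray over 12 cells = 6054  → 34.6679
row 8: Σ corner-gray over 12 cells = 6421  → 36.7695
row 9: Σ corner-gray over 12 cells = 6047  → 34.6278
row 10: Σ corner-gray over 12 cells = 5489  → 31.4325
row 11: Σ corner-gray over 12 cells = 6366  → 36.4546
row 12: Σ corner-gray over 12 cells = 6304  → 36.0995
Σ rows: total corner-gray = 80641  → 461.7867 mm³

461.787


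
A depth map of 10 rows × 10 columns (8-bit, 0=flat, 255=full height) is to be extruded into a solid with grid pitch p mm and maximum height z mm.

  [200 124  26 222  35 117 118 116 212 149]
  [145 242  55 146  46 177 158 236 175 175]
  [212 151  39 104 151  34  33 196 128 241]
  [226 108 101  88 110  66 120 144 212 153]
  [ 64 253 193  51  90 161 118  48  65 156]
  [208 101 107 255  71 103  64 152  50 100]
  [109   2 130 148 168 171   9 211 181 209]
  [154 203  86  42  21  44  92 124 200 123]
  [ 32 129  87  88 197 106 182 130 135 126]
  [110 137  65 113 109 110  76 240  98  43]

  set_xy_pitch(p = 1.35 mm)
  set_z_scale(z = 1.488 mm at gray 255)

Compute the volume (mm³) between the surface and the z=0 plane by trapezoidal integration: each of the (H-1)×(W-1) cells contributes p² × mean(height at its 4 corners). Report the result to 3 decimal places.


height_mm = gray/255 × 1.488; cell vol = 1.35² × mean(4 corners)
unit = 1.35² × 1.488 / (4×255) = 0.00265871 mm³ per gray-sum
row 0: Σ corner-gray over 9 cells = 5079  → 13.5036
row 1: Σ corner-gray over 9 cells = 4915  → 13.0675
row 2: Σ corner-gray over 9 cells = 4402  → 11.7036
row 3: Σ corner-gray over 9 cells = 4455  → 11.8445
row 4: Σ corner-gray over 9 cells = 4292  → 11.4112
row 5: Σ corner-gray over 9 cells = 4472  → 11.8897
row 6: Σ corner-gray over 9 cells = 4259  → 11.3234
row 7: Σ corner-gray over 9 cells = 4167  → 11.0788
row 8: Σ corner-gray over 9 cells = 4315  → 11.4723
Σ rows: total corner-gray = 40356  → 107.2947 mm³

107.295


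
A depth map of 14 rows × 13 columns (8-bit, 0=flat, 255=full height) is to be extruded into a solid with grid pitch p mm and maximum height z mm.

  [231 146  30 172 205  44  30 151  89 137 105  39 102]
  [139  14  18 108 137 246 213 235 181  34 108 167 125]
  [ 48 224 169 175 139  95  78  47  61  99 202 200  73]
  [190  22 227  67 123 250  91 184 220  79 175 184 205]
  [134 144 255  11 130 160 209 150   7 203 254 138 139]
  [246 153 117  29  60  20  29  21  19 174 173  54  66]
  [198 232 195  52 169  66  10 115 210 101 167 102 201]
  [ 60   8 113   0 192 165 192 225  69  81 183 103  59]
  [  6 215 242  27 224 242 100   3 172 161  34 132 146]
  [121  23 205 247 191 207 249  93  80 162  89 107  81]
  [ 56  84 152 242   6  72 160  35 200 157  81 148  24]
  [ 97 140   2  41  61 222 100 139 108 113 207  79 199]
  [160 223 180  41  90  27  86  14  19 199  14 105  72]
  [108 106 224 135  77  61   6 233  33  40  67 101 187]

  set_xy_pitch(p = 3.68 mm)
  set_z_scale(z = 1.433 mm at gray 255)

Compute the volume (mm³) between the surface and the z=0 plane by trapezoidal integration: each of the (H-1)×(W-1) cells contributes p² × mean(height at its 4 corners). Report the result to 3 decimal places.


1467.189

height_mm = gray/255 × 1.433; cell vol = 3.68² × mean(4 corners)
unit = 3.68² × 1.433 / (4×255) = 0.0190257 mm³ per gray-sum
row 0: Σ corner-gray over 12 cells = 5815  → 110.6347
row 1: Σ corner-gray over 12 cells = 6285  → 119.5768
row 2: Σ corner-gray over 12 cells = 6738  → 128.1955
row 3: Σ corner-gray over 12 cells = 7234  → 137.6322
row 4: Σ corner-gray over 12 cells = 5605  → 106.6393
row 5: Σ corner-gray over 12 cells = 5247  → 99.8281
row 6: Σ corner-gray over 12 cells = 6018  → 114.4969
row 7: Σ corner-gray over 12 cells = 6037  → 114.8584
row 8: Σ corner-gray over 12 cells = 6764  → 128.6901
row 9: Σ corner-gray over 12 cells = 6262  → 119.1392
row 10: Σ corner-gray over 12 cells = 5474  → 104.1469
row 11: Σ corner-gray over 12 cells = 4948  → 94.1394
row 12: Σ corner-gray over 12 cells = 4689  → 89.2117
Σ rows: total corner-gray = 77116  → 1467.1893 mm³


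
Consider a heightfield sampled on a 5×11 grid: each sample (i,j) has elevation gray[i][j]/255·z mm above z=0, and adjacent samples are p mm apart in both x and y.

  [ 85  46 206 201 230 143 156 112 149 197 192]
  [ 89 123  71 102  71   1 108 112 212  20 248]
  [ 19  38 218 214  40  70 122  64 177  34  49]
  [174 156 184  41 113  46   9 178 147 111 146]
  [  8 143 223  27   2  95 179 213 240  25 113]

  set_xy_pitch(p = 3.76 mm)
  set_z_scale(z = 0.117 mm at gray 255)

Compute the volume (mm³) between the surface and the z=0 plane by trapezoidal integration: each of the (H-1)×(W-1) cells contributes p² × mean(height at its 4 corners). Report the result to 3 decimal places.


29.433

height_mm = gray/255 × 0.117; cell vol = 3.76² × mean(4 corners)
unit = 3.76² × 0.117 / (4×255) = 0.00162167 mm³ per gray-sum
row 0: Σ corner-gray over 10 cells = 5134  → 8.3256
row 1: Σ corner-gray over 10 cells = 3999  → 6.4850
row 2: Σ corner-gray over 10 cells = 4312  → 6.9926
row 3: Σ corner-gray over 10 cells = 4705  → 7.6299
Σ rows: total corner-gray = 18150  → 29.4332 mm³


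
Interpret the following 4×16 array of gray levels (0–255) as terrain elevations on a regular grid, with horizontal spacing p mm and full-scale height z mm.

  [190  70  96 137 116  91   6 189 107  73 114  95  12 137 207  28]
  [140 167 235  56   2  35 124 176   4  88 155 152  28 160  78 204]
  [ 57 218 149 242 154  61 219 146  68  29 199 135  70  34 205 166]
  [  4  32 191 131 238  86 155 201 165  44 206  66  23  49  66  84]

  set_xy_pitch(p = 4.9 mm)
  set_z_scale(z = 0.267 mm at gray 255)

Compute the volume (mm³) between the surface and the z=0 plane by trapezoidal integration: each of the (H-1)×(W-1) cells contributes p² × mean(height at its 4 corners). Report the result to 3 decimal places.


133.254

height_mm = gray/255 × 0.267; cell vol = 4.9² × mean(4 corners)
unit = 4.9² × 0.267 / (4×255) = 0.00628497 mm³ per gray-sum
row 0: Σ corner-gray over 15 cells = 6382  → 40.1107
row 1: Σ corner-gray over 15 cells = 7345  → 46.1631
row 2: Σ corner-gray over 15 cells = 7475  → 46.9802
Σ rows: total corner-gray = 21202  → 133.2539 mm³


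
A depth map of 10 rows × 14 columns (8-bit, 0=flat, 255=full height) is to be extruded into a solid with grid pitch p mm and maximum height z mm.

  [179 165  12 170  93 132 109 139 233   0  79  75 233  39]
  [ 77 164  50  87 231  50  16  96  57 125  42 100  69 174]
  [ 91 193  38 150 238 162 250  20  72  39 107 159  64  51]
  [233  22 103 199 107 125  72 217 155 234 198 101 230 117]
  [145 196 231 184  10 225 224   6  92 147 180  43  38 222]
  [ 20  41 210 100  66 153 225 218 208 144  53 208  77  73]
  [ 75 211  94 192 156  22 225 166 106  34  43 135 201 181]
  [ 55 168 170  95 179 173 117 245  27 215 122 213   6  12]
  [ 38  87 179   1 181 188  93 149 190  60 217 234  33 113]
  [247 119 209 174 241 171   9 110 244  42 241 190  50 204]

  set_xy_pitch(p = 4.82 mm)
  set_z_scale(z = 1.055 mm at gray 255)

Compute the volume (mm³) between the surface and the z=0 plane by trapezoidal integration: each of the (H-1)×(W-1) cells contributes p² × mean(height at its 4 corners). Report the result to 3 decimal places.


height_mm = gray/255 × 1.055; cell vol = 4.82² × mean(4 corners)
unit = 4.82² × 1.055 / (4×255) = 0.0240296 mm³ per gray-sum
row 0: Σ corner-gray over 13 cells = 5523  → 132.7154
row 1: Σ corner-gray over 13 cells = 5551  → 133.3883
row 2: Σ corner-gray over 13 cells = 7002  → 168.2552
row 3: Σ corner-gray over 13 cells = 7395  → 177.6988
row 4: Σ corner-gray over 13 cells = 7018  → 168.6397
row 5: Σ corner-gray over 13 cells = 6925  → 166.4049
row 6: Σ corner-gray over 13 cells = 6953  → 167.0777
row 7: Σ corner-gray over 13 cells = 6902  → 165.8522
row 8: Σ corner-gray over 13 cells = 7426  → 178.4437
Σ rows: total corner-gray = 60695  → 1458.4760 mm³

1458.476


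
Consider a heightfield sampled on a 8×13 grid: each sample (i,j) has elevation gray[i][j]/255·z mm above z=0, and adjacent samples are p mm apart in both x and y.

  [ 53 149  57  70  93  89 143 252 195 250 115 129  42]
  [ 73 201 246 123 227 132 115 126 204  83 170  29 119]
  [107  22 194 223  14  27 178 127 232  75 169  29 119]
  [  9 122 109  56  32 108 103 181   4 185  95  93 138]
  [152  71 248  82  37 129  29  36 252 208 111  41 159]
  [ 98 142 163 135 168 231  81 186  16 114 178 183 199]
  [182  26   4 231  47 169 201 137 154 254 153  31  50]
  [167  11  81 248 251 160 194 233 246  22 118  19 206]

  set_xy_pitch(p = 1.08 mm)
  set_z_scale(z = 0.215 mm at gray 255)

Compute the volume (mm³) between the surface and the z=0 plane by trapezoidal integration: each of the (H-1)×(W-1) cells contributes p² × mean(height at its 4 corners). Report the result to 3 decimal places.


10.487

height_mm = gray/255 × 0.215; cell vol = 1.08² × mean(4 corners)
unit = 1.08² × 0.215 / (4×255) = 0.000245859 mm³ per gray-sum
row 0: Σ corner-gray over 12 cells = 6683  → 1.6431
row 1: Σ corner-gray over 12 cells = 6310  → 1.5514
row 2: Σ corner-gray over 12 cells = 5129  → 1.2610
row 3: Σ corner-gray over 12 cells = 5122  → 1.2593
row 4: Σ corner-gray over 12 cells = 6290  → 1.5465
row 5: Σ corner-gray over 12 cells = 6537  → 1.6072
row 6: Σ corner-gray over 12 cells = 6585  → 1.6190
Σ rows: total corner-gray = 42656  → 10.4874 mm³


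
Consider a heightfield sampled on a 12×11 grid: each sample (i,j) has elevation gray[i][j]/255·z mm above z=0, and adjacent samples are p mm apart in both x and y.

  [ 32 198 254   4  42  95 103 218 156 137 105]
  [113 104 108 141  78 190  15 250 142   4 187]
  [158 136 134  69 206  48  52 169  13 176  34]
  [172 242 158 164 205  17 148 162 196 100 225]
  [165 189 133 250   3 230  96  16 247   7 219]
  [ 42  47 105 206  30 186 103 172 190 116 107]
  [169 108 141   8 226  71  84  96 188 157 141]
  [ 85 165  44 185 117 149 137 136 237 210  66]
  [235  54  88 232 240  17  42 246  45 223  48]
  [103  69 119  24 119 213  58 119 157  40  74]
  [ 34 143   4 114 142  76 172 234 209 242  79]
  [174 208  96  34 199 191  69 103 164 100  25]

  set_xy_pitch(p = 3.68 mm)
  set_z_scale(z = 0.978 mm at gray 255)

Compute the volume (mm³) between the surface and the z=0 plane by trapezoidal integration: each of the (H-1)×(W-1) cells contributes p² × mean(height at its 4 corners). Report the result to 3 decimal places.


height_mm = gray/255 × 0.978; cell vol = 3.68² × mean(4 corners)
unit = 3.68² × 0.978 / (4×255) = 0.0129848 mm³ per gray-sum
row 0: Σ corner-gray over 10 cells = 4915  → 63.8202
row 1: Σ corner-gray over 10 cells = 4562  → 59.2365
row 2: Σ corner-gray over 10 cells = 5379  → 69.8451
row 3: Σ corner-gray over 10 cells = 5907  → 76.7010
row 4: Σ corner-gray over 10 cells = 5185  → 67.3260
row 5: Σ corner-gray over 10 cells = 4927  → 63.9760
row 6: Σ corner-gray over 10 cells = 5379  → 69.8451
row 7: Σ corner-gray over 10 cells = 5568  → 72.2992
row 8: Σ corner-gray over 10 cells = 4670  → 60.6389
row 9: Σ corner-gray over 10 cells = 4798  → 62.3009
row 10: Σ corner-gray over 10 cells = 5312  → 68.9751
Σ rows: total corner-gray = 56602  → 734.9641 mm³

734.964


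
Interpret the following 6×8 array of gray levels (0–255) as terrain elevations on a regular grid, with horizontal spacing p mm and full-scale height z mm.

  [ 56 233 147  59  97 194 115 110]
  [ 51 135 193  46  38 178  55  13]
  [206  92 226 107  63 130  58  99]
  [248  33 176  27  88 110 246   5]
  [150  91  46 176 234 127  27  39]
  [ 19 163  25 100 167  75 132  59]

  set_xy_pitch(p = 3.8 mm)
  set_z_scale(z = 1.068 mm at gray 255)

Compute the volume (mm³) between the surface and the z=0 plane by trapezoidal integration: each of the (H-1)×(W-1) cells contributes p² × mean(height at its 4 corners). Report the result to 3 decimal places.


237.195

height_mm = gray/255 × 1.068; cell vol = 3.8² × mean(4 corners)
unit = 3.8² × 1.068 / (4×255) = 0.0151195 mm³ per gray-sum
row 0: Σ corner-gray over 7 cells = 3210  → 48.5337
row 1: Σ corner-gray over 7 cells = 3011  → 45.5249
row 2: Σ corner-gray over 7 cells = 3270  → 49.4409
row 3: Σ corner-gray over 7 cells = 3204  → 48.4430
row 4: Σ corner-gray over 7 cells = 2993  → 45.2528
Σ rows: total corner-gray = 15688  → 237.1952 mm³


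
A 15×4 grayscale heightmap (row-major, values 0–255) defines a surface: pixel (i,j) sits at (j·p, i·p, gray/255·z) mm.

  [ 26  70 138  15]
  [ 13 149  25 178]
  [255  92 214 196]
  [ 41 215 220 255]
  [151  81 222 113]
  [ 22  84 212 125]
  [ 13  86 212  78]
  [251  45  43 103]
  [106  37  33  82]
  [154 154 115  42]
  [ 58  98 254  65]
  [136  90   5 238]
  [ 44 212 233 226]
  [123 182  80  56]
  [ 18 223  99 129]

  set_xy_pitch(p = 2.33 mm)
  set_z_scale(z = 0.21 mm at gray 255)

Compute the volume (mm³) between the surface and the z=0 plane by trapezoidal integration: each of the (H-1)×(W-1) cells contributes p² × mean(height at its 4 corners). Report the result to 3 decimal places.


height_mm = gray/255 × 0.21; cell vol = 2.33² × mean(4 corners)
unit = 2.33² × 0.21 / (4×255) = 0.00111771 mm³ per gray-sum
row 0: Σ corner-gray over 3 cells = 996  → 1.1132
row 1: Σ corner-gray over 3 cells = 1602  → 1.7906
row 2: Σ corner-gray over 3 cells = 2229  → 2.4914
row 3: Σ corner-gray over 3 cells = 2036  → 2.2757
row 4: Σ corner-gray over 3 cells = 1609  → 1.7984
row 5: Σ corner-gray over 3 cells = 1426  → 1.5939
row 6: Σ corner-gray over 3 cells = 1217  → 1.3603
row 7: Σ corner-gray over 3 cells = 858  → 0.9590
row 8: Σ corner-gray over 3 cells = 1062  → 1.1870
row 9: Σ corner-gray over 3 cells = 1561  → 1.7448
row 10: Σ corner-gray over 3 cells = 1391  → 1.5547
row 11: Σ corner-gray over 3 cells = 1724  → 1.9269
row 12: Σ corner-gray over 3 cells = 1863  → 2.0823
row 13: Σ corner-gray over 3 cells = 1494  → 1.6699
Σ rows: total corner-gray = 21068  → 23.5480 mm³

23.548


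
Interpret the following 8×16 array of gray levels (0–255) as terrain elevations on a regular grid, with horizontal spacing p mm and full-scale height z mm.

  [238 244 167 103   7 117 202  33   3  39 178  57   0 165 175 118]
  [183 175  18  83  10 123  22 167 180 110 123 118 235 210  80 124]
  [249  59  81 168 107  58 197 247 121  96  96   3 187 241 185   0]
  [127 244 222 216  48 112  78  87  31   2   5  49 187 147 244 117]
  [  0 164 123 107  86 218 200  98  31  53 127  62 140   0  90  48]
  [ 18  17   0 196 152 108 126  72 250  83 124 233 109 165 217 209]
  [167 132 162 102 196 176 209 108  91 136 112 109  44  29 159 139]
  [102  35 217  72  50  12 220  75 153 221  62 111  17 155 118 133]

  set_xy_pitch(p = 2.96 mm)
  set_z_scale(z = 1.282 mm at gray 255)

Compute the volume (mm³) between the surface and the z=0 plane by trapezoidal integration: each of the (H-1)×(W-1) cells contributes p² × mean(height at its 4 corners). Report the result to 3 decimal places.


556.344

height_mm = gray/255 × 1.282; cell vol = 2.96² × mean(4 corners)
unit = 2.96² × 1.282 / (4×255) = 0.0110121 mm³ per gray-sum
row 0: Σ corner-gray over 15 cells = 6951  → 76.5453
row 1: Σ corner-gray over 15 cells = 7556  → 83.2076
row 2: Σ corner-gray over 15 cells = 7529  → 82.9103
row 3: Σ corner-gray over 15 cells = 6634  → 73.0545
row 4: Σ corner-gray over 15 cells = 6977  → 76.8316
row 5: Σ corner-gray over 15 cells = 7767  → 85.5312
row 6: Σ corner-gray over 15 cells = 7107  → 78.2632
Σ rows: total corner-gray = 50521  → 556.3438 mm³


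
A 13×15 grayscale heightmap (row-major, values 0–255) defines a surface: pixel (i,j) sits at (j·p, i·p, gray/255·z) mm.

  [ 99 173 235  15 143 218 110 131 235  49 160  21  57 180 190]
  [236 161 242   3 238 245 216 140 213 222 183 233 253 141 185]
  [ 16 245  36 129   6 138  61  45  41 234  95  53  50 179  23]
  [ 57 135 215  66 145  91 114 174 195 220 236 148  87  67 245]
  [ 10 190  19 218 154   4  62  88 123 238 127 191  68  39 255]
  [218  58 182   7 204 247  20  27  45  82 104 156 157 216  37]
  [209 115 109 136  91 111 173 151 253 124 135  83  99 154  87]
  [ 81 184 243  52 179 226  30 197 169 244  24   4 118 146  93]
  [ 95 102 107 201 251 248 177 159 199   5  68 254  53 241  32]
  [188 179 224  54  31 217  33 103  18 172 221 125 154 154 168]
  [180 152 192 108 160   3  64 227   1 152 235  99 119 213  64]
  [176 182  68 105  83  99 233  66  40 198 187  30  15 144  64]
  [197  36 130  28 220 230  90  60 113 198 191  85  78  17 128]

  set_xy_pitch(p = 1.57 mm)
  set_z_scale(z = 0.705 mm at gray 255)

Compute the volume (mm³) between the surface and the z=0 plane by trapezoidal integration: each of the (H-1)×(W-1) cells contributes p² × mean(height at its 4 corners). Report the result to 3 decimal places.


152.040

height_mm = gray/255 × 0.705; cell vol = 1.57² × mean(4 corners)
unit = 1.57² × 0.705 / (4×255) = 0.00170368 mm³ per gray-sum
row 0: Σ corner-gray over 14 cells = 9144  → 15.5785
row 1: Σ corner-gray over 14 cells = 8064  → 13.7385
row 2: Σ corner-gray over 14 cells = 6751  → 11.5015
row 3: Σ corner-gray over 14 cells = 7395  → 12.5987
row 4: Σ corner-gray over 14 cells = 6572  → 11.1966
row 5: Σ corner-gray over 14 cells = 7029  → 11.9752
row 6: Σ corner-gray over 14 cells = 7570  → 12.8969
row 7: Σ corner-gray over 14 cells = 8063  → 13.7368
row 8: Σ corner-gray over 14 cells = 7983  → 13.6005
row 9: Σ corner-gray over 14 cells = 7420  → 12.6413
row 10: Σ corner-gray over 14 cells = 6834  → 11.6430
row 11: Σ corner-gray over 14 cells = 6417  → 10.9325
Σ rows: total corner-gray = 89242  → 152.0399 mm³


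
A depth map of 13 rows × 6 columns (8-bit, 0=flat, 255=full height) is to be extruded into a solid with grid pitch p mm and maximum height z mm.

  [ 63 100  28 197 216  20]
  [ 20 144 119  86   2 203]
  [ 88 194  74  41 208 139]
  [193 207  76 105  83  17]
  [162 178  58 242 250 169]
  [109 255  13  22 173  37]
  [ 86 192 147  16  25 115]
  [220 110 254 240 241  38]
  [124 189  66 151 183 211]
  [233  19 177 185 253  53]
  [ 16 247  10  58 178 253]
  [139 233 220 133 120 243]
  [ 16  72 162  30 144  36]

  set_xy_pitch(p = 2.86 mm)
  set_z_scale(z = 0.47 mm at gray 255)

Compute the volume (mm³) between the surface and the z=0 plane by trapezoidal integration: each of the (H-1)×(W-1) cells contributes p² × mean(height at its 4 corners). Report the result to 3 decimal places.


122.407

height_mm = gray/255 × 0.47; cell vol = 2.86² × mean(4 corners)
unit = 2.86² × 0.47 / (4×255) = 0.00376903 mm³ per gray-sum
row 0: Σ corner-gray over 5 cells = 2090  → 7.8773
row 1: Σ corner-gray over 5 cells = 2186  → 8.2391
row 2: Σ corner-gray over 5 cells = 2413  → 9.0947
row 3: Σ corner-gray over 5 cells = 2939  → 11.0772
row 4: Σ corner-gray over 5 cells = 2859  → 10.7757
row 5: Σ corner-gray over 5 cells = 2033  → 7.6624
row 6: Σ corner-gray over 5 cells = 2909  → 10.9641
row 7: Σ corner-gray over 5 cells = 3461  → 13.0446
row 8: Σ corner-gray over 5 cells = 3067  → 11.5596
row 9: Σ corner-gray over 5 cells = 2809  → 10.5872
row 10: Σ corner-gray over 5 cells = 3049  → 11.4918
row 11: Σ corner-gray over 5 cells = 2662  → 10.0332
Σ rows: total corner-gray = 32477  → 122.4068 mm³


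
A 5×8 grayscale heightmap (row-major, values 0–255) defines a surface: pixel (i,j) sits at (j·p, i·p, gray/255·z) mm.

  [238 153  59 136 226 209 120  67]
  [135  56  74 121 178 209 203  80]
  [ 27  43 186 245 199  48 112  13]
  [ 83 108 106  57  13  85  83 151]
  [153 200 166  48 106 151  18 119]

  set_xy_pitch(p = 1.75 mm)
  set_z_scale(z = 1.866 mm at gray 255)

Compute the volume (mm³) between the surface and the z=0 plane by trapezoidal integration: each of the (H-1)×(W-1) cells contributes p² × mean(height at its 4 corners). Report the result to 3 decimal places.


74.195

height_mm = gray/255 × 1.866; cell vol = 1.75² × mean(4 corners)
unit = 1.75² × 1.866 / (4×255) = 0.00560257 mm³ per gray-sum
row 0: Σ corner-gray over 7 cells = 4008  → 22.4551
row 1: Σ corner-gray over 7 cells = 3603  → 20.1861
row 2: Σ corner-gray over 7 cells = 2844  → 15.9337
row 3: Σ corner-gray over 7 cells = 2788  → 15.6200
Σ rows: total corner-gray = 13243  → 74.1949 mm³


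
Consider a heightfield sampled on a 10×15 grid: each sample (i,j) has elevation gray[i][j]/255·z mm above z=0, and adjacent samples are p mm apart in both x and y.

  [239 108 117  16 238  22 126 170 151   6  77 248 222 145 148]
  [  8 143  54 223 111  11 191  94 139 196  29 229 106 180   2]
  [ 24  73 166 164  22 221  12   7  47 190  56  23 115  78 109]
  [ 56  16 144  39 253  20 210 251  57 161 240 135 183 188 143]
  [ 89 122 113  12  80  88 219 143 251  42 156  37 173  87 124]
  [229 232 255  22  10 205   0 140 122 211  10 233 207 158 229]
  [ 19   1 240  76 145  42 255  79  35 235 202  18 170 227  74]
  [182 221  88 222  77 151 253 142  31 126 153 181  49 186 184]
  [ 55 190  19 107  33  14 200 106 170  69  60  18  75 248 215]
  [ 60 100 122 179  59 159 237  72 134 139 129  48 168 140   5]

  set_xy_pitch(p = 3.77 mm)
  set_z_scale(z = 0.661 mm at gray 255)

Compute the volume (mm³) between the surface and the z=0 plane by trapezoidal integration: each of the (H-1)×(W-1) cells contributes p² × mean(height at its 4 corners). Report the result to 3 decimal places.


577.278

height_mm = gray/255 × 0.661; cell vol = 3.77² × mean(4 corners)
unit = 3.77² × 0.661 / (4×255) = 0.00921052 mm³ per gray-sum
row 0: Σ corner-gray over 14 cells = 7101  → 65.4039
row 1: Σ corner-gray over 14 cells = 5903  → 54.3697
row 2: Σ corner-gray over 14 cells = 6474  → 59.6289
row 3: Σ corner-gray over 14 cells = 7252  → 66.7947
row 4: Σ corner-gray over 14 cells = 7327  → 67.4855
row 5: Σ corner-gray over 14 cells = 7611  → 70.1012
row 6: Σ corner-gray over 14 cells = 7669  → 70.6355
row 7: Σ corner-gray over 14 cells = 7014  → 64.6026
row 8: Σ corner-gray over 14 cells = 6325  → 58.2565
Σ rows: total corner-gray = 62676  → 577.2783 mm³


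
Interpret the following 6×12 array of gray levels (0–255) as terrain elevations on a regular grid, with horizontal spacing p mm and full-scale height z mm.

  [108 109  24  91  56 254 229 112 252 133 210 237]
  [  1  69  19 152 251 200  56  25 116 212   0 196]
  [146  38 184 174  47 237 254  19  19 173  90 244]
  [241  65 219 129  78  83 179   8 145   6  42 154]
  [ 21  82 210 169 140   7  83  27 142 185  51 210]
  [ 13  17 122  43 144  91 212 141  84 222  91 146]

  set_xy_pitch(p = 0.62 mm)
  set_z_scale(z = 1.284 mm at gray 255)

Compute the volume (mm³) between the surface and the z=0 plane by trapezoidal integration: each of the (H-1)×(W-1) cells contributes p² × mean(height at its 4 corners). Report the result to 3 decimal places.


12.457

height_mm = gray/255 × 1.284; cell vol = 0.62² × mean(4 corners)
unit = 0.62² × 1.284 / (4×255) = 0.000483892 mm³ per gray-sum
row 0: Σ corner-gray over 11 cells = 5682  → 2.7495
row 1: Σ corner-gray over 11 cells = 5257  → 2.5438
row 2: Σ corner-gray over 11 cells = 5163  → 2.4983
row 3: Σ corner-gray over 11 cells = 4726  → 2.2869
row 4: Σ corner-gray over 11 cells = 4916  → 2.3788
Σ rows: total corner-gray = 25744  → 12.4573 mm³


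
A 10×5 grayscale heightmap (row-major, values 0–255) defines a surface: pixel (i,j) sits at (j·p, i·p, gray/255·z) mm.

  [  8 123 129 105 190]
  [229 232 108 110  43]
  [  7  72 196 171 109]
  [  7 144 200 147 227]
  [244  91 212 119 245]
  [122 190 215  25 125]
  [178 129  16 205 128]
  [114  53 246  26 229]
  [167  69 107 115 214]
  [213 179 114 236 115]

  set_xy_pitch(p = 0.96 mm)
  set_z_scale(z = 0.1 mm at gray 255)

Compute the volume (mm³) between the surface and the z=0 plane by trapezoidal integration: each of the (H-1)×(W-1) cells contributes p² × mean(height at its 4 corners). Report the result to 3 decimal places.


1.795

height_mm = gray/255 × 0.1; cell vol = 0.96² × mean(4 corners)
unit = 0.96² × 0.1 / (4×255) = 9.03529e-05 mm³ per gray-sum
row 0: Σ corner-gray over 4 cells = 2084  → 0.1883
row 1: Σ corner-gray over 4 cells = 2166  → 0.1957
row 2: Σ corner-gray over 4 cells = 2210  → 0.1997
row 3: Σ corner-gray over 4 cells = 2549  → 0.2303
row 4: Σ corner-gray over 4 cells = 2440  → 0.2205
row 5: Σ corner-gray over 4 cells = 2113  → 0.1909
row 6: Σ corner-gray over 4 cells = 1999  → 0.1806
row 7: Σ corner-gray over 4 cells = 1956  → 0.1767
row 8: Σ corner-gray over 4 cells = 2349  → 0.2122
Σ rows: total corner-gray = 19866  → 1.7950 mm³


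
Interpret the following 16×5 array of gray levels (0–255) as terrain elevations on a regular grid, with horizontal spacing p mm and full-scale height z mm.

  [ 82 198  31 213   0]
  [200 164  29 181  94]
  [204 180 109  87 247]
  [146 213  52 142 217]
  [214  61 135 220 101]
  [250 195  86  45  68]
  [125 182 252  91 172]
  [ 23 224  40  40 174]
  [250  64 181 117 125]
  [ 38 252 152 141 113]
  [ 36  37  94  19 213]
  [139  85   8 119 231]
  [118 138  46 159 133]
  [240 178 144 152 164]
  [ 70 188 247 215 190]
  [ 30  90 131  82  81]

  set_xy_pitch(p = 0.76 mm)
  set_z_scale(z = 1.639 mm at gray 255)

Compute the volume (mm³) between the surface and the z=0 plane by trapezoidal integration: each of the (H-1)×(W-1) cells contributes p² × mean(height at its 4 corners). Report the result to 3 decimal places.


29.820

height_mm = gray/255 × 1.639; cell vol = 0.76² × mean(4 corners)
unit = 0.76² × 1.639 / (4×255) = 0.000928124 mm³ per gray-sum
row 0: Σ corner-gray over 4 cells = 2008  → 1.8637
row 1: Σ corner-gray over 4 cells = 2245  → 2.0836
row 2: Σ corner-gray over 4 cells = 2380  → 2.2089
row 3: Σ corner-gray over 4 cells = 2324  → 2.1570
row 4: Σ corner-gray over 4 cells = 2117  → 1.9648
row 5: Σ corner-gray over 4 cells = 2317  → 2.1505
row 6: Σ corner-gray over 4 cells = 2152  → 1.9973
row 7: Σ corner-gray over 4 cells = 1904  → 1.7671
row 8: Σ corner-gray over 4 cells = 2340  → 2.1718
row 9: Σ corner-gray over 4 cells = 1790  → 1.6613
row 10: Σ corner-gray over 4 cells = 1343  → 1.2465
row 11: Σ corner-gray over 4 cells = 1731  → 1.6066
row 12: Σ corner-gray over 4 cells = 2289  → 2.1245
row 13: Σ corner-gray over 4 cells = 2912  → 2.7027
row 14: Σ corner-gray over 4 cells = 2277  → 2.1133
Σ rows: total corner-gray = 32129  → 29.8197 mm³


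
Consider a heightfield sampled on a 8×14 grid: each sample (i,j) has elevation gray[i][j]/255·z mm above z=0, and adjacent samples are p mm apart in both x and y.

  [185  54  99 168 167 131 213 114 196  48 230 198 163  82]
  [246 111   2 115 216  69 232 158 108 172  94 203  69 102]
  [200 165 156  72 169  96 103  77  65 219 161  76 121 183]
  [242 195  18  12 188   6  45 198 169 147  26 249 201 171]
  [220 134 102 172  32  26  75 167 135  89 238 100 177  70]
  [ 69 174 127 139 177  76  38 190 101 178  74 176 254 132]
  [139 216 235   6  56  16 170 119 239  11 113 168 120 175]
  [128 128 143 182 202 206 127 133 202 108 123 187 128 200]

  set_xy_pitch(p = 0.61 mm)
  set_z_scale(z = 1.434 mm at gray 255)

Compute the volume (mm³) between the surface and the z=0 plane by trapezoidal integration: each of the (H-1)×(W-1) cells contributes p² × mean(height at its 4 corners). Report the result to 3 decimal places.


height_mm = gray/255 × 1.434; cell vol = 0.61² × mean(4 corners)
unit = 0.61² × 1.434 / (4×255) = 0.000523129 mm³ per gray-sum
row 0: Σ corner-gray over 13 cells = 7275  → 3.8058
row 1: Σ corner-gray over 13 cells = 6789  → 3.5515
row 2: Σ corner-gray over 13 cells = 6664  → 3.4861
row 3: Σ corner-gray over 13 cells = 6505  → 3.4030
row 4: Σ corner-gray over 13 cells = 6793  → 3.5536
row 5: Σ corner-gray over 13 cells = 6861  → 3.5892
row 6: Σ corner-gray over 13 cells = 7318  → 3.8283
Σ rows: total corner-gray = 48205  → 25.2174 mm³

25.217


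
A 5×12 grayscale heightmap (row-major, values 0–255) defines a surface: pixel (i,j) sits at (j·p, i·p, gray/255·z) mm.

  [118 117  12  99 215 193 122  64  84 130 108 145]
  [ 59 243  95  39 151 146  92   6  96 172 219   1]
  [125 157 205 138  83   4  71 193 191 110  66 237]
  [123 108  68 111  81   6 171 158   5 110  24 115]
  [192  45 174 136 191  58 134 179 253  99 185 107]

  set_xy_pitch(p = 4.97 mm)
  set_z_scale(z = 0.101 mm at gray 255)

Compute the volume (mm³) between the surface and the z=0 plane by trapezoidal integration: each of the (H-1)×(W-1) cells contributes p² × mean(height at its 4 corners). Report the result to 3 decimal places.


49.783

height_mm = gray/255 × 0.101; cell vol = 4.97² × mean(4 corners)
unit = 4.97² × 0.101 / (4×255) = 0.00244587 mm³ per gray-sum
row 0: Σ corner-gray over 11 cells = 5129  → 12.5449
row 1: Σ corner-gray over 11 cells = 5376  → 13.1490
row 2: Σ corner-gray over 11 cells = 4720  → 11.5445
row 3: Σ corner-gray over 11 cells = 5129  → 12.5449
Σ rows: total corner-gray = 20354  → 49.7833 mm³


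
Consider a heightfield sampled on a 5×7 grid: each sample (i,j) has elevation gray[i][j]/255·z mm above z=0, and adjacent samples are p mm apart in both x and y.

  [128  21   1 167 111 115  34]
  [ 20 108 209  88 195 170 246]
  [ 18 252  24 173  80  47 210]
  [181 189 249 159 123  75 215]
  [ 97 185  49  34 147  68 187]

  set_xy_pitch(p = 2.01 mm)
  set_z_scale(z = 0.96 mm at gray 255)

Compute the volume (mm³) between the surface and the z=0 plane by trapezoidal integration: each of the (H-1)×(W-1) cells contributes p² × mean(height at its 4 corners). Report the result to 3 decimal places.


47.858

height_mm = gray/255 × 0.96; cell vol = 2.01² × mean(4 corners)
unit = 2.01² × 0.96 / (4×255) = 0.00380245 mm³ per gray-sum
row 0: Σ corner-gray over 6 cells = 2798  → 10.6392
row 1: Σ corner-gray over 6 cells = 3186  → 12.1146
row 2: Σ corner-gray over 6 cells = 3366  → 12.7990
row 3: Σ corner-gray over 6 cells = 3236  → 12.3047
Σ rows: total corner-gray = 12586  → 47.8576 mm³


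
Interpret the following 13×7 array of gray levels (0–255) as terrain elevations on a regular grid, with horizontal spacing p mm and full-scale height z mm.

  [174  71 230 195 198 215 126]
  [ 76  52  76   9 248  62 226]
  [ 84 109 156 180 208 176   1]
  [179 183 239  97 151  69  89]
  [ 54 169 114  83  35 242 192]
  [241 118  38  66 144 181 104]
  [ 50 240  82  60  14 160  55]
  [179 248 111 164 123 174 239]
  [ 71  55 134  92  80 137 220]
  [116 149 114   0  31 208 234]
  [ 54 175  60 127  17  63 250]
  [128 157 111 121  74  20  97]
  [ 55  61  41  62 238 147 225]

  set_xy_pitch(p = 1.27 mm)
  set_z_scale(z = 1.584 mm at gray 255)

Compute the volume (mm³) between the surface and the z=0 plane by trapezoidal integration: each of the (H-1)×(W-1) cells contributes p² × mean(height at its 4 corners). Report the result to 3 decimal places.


88.663

height_mm = gray/255 × 1.584; cell vol = 1.27² × mean(4 corners)
unit = 1.27² × 1.584 / (4×255) = 0.00250474 mm³ per gray-sum
row 0: Σ corner-gray over 6 cells = 3314  → 8.3007
row 1: Σ corner-gray over 6 cells = 2939  → 7.3614
row 2: Σ corner-gray over 6 cells = 3489  → 8.7390
row 3: Σ corner-gray over 6 cells = 3278  → 8.2105
row 4: Σ corner-gray over 6 cells = 2971  → 7.4416
row 5: Σ corner-gray over 6 cells = 2656  → 6.6526
row 6: Σ corner-gray over 6 cells = 3275  → 8.2030
row 7: Σ corner-gray over 6 cells = 3345  → 8.3784
row 8: Σ corner-gray over 6 cells = 2641  → 6.6150
row 9: Σ corner-gray over 6 cells = 2542  → 6.3670
row 10: Σ corner-gray over 6 cells = 2379  → 5.9588
row 11: Σ corner-gray over 6 cells = 2569  → 6.4347
Σ rows: total corner-gray = 35398  → 88.6627 mm³


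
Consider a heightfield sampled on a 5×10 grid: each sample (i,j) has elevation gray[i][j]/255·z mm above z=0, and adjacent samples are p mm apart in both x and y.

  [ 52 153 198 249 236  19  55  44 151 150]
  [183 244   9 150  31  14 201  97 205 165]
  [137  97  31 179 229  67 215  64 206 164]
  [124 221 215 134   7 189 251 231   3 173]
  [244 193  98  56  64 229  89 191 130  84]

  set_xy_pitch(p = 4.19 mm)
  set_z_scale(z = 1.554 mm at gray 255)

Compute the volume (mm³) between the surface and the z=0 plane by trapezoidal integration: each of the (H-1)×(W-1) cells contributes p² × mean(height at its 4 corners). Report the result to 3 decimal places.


height_mm = gray/255 × 1.554; cell vol = 4.19² × mean(4 corners)
unit = 4.19² × 1.554 / (4×255) = 0.0267472 mm³ per gray-sum
row 0: Σ corner-gray over 9 cells = 4662  → 124.6956
row 1: Σ corner-gray over 9 cells = 4727  → 126.4342
row 2: Σ corner-gray over 9 cells = 5276  → 141.1184
row 3: Σ corner-gray over 9 cells = 5227  → 139.8078
Σ rows: total corner-gray = 19892  → 532.0560 mm³

532.056


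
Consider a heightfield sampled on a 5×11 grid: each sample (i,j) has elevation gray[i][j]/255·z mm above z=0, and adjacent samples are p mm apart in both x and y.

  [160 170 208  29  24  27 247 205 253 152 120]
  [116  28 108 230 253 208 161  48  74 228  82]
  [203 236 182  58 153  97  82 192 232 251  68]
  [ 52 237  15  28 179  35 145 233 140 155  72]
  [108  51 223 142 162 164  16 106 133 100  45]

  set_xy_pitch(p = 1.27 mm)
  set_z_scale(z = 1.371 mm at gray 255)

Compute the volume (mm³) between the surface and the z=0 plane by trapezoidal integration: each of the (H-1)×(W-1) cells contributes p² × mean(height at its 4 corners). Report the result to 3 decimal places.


height_mm = gray/255 × 1.371; cell vol = 1.27² × mean(4 corners)
unit = 1.27² × 1.371 / (4×255) = 0.00216793 mm³ per gray-sum
row 0: Σ corner-gray over 10 cells = 5784  → 12.5393
row 1: Σ corner-gray over 10 cells = 6111  → 13.2482
row 2: Σ corner-gray over 10 cells = 5695  → 12.3463
row 3: Σ corner-gray over 10 cells = 4805  → 10.4169
Σ rows: total corner-gray = 22395  → 48.5507 mm³

48.551


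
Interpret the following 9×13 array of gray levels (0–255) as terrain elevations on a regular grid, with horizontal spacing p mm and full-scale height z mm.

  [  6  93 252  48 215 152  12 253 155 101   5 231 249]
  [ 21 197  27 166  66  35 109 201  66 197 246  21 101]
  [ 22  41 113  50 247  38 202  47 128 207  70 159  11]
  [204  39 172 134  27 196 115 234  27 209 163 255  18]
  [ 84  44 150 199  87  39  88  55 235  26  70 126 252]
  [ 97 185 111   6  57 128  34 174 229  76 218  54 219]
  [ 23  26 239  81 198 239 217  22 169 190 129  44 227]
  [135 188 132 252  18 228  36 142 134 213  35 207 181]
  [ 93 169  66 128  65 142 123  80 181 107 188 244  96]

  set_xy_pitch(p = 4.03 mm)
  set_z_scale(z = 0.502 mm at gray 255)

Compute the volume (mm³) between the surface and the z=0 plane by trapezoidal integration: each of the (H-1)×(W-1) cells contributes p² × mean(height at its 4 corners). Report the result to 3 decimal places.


height_mm = gray/255 × 0.502; cell vol = 4.03² × mean(4 corners)
unit = 4.03² × 0.502 / (4×255) = 0.00799307 mm³ per gray-sum
row 0: Σ corner-gray over 12 cells = 6073  → 48.5419
row 1: Σ corner-gray over 12 cells = 5421  → 43.3304
row 2: Σ corner-gray over 12 cells = 6001  → 47.9664
row 3: Σ corner-gray over 12 cells = 5938  → 47.4629
row 4: Σ corner-gray over 12 cells = 5434  → 43.4343
row 5: Σ corner-gray over 12 cells = 6218  → 49.7009
row 6: Σ corner-gray over 12 cells = 6844  → 54.7046
row 7: Σ corner-gray over 12 cells = 6661  → 53.2418
Σ rows: total corner-gray = 48590  → 388.3833 mm³

388.383
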